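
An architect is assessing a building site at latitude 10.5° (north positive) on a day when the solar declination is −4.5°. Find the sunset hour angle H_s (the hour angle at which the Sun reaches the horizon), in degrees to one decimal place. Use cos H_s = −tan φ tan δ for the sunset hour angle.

−tan φ tan δ = −(0.1853)(-0.0787) = 0.0146; H_s = arccos(0.0146) = 89.16°.

89.2°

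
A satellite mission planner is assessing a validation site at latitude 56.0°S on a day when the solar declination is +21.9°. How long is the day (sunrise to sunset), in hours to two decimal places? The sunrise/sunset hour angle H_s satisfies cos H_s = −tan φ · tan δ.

7.12 hours

−tan φ tan δ = −(-1.4826)(0.4020) = 0.5960; H_s = arccos(0.5960) = 53.42°.
Day length = 2 H_s / 15° h⁻¹ = 106.84° / 15 = 7.123 h.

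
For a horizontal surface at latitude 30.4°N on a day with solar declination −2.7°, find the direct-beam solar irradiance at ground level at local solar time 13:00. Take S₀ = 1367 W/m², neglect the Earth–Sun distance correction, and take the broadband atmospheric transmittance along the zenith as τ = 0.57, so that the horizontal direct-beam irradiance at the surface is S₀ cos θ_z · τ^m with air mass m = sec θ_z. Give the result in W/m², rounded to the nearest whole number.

551 W/m²

Hour angle H = 15° × (13 − 12) = 15.00°.
With φ = 30.4°, δ = -2.7°, H = 15.00°: sin φ sin δ = -0.0238, cos φ cos δ cos H = 0.8322, so cos θ_z = 0.8084.
Air mass m = 1/cos θ_z = 1/0.8084 = 1.237; τ^m = 0.57^1.237 = 0.4989.
Surface direct beam = 1367 × 0.8084 × 0.4989 = 551.33 W/m².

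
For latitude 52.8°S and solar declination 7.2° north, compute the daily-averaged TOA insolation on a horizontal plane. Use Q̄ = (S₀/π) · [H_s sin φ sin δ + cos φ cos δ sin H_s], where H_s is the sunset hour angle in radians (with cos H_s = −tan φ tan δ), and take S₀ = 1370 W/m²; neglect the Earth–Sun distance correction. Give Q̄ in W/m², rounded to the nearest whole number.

197 W/m²

The sunset hour angle satisfies cos H_s = −tan φ tan δ = 0.1664, giving H_s = 80.42°. In radians, H_s = 1.4036.
H_s sin φ sin δ = 1.4036 × -0.7965 × 0.1253 = -0.1401.
cos φ cos δ sin H_s = 0.6046 × 0.9921 × 0.9861 = 0.5915.
Q̄ = (1370/π) × (-0.1401 + 0.5915) = 436.08 × 0.4514 = 196.85 W/m².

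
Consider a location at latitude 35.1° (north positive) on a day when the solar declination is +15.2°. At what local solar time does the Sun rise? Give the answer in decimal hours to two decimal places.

The sunset hour angle satisfies cos H_s = −tan φ tan δ = -0.1909, giving H_s = 101.01°.
Sunrise is at 12 − H_s/15 = 12 − 6.734 = 5.266 h local solar time.

5.27 h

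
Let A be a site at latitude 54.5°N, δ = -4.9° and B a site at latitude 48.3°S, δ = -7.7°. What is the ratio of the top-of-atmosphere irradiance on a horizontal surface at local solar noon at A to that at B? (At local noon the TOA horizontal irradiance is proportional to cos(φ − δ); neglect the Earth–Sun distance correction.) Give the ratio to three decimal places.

0.670

A: cos θ_z = cos(54.5° − (-4.9°)) = 0.5090.
B: cos θ_z = cos(-48.3° − (-7.7°)) = 0.7593.
Ratio A/B = 0.5090 / 0.7593 = 0.6704.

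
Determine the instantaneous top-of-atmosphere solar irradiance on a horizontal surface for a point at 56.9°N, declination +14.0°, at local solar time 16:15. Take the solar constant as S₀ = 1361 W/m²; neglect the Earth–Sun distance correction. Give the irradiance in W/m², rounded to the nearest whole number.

595 W/m²

Hour angle H = 15° × (16.25 − 12) = 63.75°.
cos θ_z = sin φ sin δ + cos φ cos δ cos H = (0.8377)(0.2419) + (0.5461)(0.9703)(0.4423) = 0.4370.
Top-of-atmosphere irradiance = S₀ cos θ_z = 1361 × 0.4370 = 594.76 W/m².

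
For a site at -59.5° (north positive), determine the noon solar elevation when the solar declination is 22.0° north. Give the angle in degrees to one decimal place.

At local solar noon the hour angle is zero, so the elevation is 90° − |φ − δ| = 90° − |-59.5° − (22.0°)| = 90° − 81.5° = 8.5°.

8.5°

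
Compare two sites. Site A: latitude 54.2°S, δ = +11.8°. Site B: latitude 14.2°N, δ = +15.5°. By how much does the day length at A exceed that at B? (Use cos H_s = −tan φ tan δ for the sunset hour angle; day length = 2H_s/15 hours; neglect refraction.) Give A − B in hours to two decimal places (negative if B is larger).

-2.78 h

A: H_s = arccos(−tan -54.2° · tan 11.8°) = 73.16°, so 2H_s/15 = 9.7547 h.
B: H_s = arccos(−tan 14.2° · tan 15.5°) = 94.02°, so 2H_s/15 = 12.5360 h.
A − B = 9.7547 − 12.5360 = -2.7813 h.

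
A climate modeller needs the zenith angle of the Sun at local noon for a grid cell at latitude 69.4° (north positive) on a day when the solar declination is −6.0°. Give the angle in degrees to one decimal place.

At local solar noon the hour angle is zero, so the zenith angle is |φ − δ| = |69.4° − (-6.0°)| = 75.4°.

75.4°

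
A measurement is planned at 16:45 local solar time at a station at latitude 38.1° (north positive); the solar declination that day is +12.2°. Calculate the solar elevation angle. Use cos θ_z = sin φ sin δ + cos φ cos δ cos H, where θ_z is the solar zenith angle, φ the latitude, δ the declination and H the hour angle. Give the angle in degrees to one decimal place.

22.2°

Hour angle H = 15° × (16.75 − 12) = 71.25°.
cos θ_z = sin φ sin δ + cos φ cos δ cos H = (0.6170)(0.2113) + (0.7869)(0.9774)(0.3214) = 0.3776.
θ_z = arccos(0.3776) = 67.81°, so the elevation is 90° − 67.81° = 22.19°.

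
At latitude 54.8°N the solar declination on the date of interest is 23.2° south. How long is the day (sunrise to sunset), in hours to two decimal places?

7.01 hours

−tan φ tan δ = −(1.4176)(-0.4286) = 0.6076; H_s = arccos(0.6076) = 52.58°.
Day length = 2 H_s / 15° h⁻¹ = 105.16° / 15 = 7.011 h.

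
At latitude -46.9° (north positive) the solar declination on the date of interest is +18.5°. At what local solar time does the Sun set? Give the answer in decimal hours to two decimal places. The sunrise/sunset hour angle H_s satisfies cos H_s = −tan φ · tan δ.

16.60 h

cos H_s = −tan(-46.9°) · tan(18.5°) = 0.3576, so H_s = arccos(0.3576) = 69.05°.
Sunset is at 12 + H_s/15 = 12 + 4.603 = 16.603 h local solar time.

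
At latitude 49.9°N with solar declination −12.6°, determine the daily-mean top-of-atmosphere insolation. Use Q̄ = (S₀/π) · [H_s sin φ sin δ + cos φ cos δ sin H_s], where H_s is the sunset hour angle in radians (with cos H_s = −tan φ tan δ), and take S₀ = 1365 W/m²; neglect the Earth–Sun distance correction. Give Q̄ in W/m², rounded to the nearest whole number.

cos H_s = −tan(49.9°) · tan(-12.6°) = 0.2654, so H_s = arccos(0.2654) = 74.61°. In radians, H_s = 1.3022.
H_s sin φ sin δ = 1.3022 × 0.7649 × -0.2181 = -0.2172.
cos φ cos δ sin H_s = 0.6441 × 0.9759 × 0.9641 = 0.6060.
Q̄ = (1365/π) × (-0.2172 + 0.6060) = 434.49 × 0.3888 = 168.93 W/m².

169 W/m²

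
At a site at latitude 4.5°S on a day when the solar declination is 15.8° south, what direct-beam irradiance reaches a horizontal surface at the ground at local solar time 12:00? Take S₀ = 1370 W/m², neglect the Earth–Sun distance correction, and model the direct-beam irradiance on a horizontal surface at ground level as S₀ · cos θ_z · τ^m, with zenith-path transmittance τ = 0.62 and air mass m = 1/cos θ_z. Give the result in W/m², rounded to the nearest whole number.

Hour angle H = 15° × (12 − 12) = 0.00°.
With φ = -4.5°, δ = -15.8°, H = 0.00°: sin φ sin δ = 0.0214, cos φ cos δ cos H = 0.9593, so cos θ_z = 0.9807.
Air mass m = 1/cos θ_z = 1/0.9807 = 1.020; τ^m = 0.62^1.020 = 0.6141.
Surface direct beam = 1370 × 0.9807 × 0.6141 = 825.08 W/m².

825 W/m²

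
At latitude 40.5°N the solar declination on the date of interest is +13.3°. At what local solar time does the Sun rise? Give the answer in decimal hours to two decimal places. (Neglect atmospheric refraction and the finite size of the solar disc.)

5.22 h

cos H_s = −tan(40.5°) · tan(13.3°) = -0.2019, so H_s = arccos(-0.2019) = 101.65°.
Sunrise is at 12 − H_s/15 = 12 − 6.777 = 5.223 h local solar time.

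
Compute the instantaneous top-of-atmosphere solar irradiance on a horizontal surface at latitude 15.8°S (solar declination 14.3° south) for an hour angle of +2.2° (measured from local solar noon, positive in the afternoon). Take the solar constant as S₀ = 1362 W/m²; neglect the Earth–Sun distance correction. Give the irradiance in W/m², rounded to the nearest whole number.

With φ = -15.8°, δ = -14.3°, H = 2.20°: sin φ sin δ = 0.0673, cos φ cos δ cos H = 0.9317, so cos θ_z = 0.9990.
Top-of-atmosphere irradiance = S₀ cos θ_z = 1362 × 0.9990 = 1360.64 W/m².

1361 W/m²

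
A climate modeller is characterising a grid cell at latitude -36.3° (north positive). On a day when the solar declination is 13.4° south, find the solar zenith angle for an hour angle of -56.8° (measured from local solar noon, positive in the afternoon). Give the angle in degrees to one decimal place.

cos θ_z = sin(-36.3°) sin(-13.4°) + cos(-36.3°) cos(-13.4°) cos(-56.80°) = 0.1372 + 0.4293 = 0.5665.
θ_z = arccos(0.5665) = 55.49°.

55.5°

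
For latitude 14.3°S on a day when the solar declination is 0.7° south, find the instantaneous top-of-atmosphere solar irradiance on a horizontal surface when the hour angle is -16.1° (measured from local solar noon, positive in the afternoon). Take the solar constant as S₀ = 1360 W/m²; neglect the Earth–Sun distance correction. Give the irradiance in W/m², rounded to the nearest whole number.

cos θ_z = sin(-14.3°) sin(-0.7°) + cos(-14.3°) cos(-0.7°) cos(-16.10°) = 0.0030 + 0.9309 = 0.9339.
Top-of-atmosphere irradiance = S₀ cos θ_z = 1360 × 0.9339 = 1270.10 W/m².

1270 W/m²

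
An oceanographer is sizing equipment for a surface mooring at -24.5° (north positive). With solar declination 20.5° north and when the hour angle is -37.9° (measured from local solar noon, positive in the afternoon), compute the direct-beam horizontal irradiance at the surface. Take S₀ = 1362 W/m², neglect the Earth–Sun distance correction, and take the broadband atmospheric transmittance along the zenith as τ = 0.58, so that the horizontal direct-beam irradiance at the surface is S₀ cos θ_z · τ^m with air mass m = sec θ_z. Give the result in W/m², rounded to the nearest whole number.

With φ = -24.5°, δ = 20.5°, H = -37.90°: sin φ sin δ = -0.1452, cos φ cos δ cos H = 0.6726, so cos θ_z = 0.5274.
Air mass m = 1/cos θ_z = 1/0.5274 = 1.896; τ^m = 0.58^1.896 = 0.3560.
Surface direct beam = 1362 × 0.5274 × 0.3560 = 255.72 W/m².

256 W/m²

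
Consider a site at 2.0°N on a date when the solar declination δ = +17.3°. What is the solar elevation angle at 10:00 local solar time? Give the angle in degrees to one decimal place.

Hour angle H = 15° × (10 − 12) = -30.00°.
cos θ_z = sin(2.0°) sin(17.3°) + cos(2.0°) cos(17.3°) cos(-30.00°) = 0.0104 + 0.8263 = 0.8367.
θ_z = arccos(0.8367) = 33.21°, so the elevation is 90° − 33.21° = 56.79°.

56.8°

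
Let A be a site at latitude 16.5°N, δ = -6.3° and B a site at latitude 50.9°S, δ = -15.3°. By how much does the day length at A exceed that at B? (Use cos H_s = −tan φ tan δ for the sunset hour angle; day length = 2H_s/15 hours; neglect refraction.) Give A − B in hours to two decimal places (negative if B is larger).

A: H_s = arccos(−tan 16.5° · tan -6.3°) = 88.13°, so 2H_s/15 = 11.7507 h.
B: H_s = arccos(−tan -50.9° · tan -15.3°) = 109.67°, so 2H_s/15 = 14.6227 h.
A − B = 11.7507 − 14.6227 = -2.8720 h.

-2.87 h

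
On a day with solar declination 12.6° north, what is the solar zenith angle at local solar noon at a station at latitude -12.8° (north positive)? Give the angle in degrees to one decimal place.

25.4°

At local solar noon the hour angle is zero, so the zenith angle is |φ − δ| = |-12.8° − (12.6°)| = 25.4°.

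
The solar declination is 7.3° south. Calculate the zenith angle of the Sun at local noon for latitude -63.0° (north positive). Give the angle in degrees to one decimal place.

At local solar noon the hour angle is zero, so the zenith angle is |φ − δ| = |-63.0° − (-7.3°)| = 55.7°.

55.7°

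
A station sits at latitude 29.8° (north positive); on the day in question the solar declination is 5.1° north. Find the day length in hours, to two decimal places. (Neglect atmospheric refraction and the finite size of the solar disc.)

cos H_s = −tan(29.8°) · tan(5.1°) = -0.0511, so H_s = arccos(-0.0511) = 92.93°.
Day length = 2 H_s / 15° h⁻¹ = 185.86° / 15 = 12.391 h.

12.39 hours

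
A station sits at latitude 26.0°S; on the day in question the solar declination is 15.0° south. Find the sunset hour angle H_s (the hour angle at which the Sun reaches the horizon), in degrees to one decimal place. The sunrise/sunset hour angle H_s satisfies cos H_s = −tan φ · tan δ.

−tan φ tan δ = −(-0.4877)(-0.2679) = -0.1307; H_s = arccos(-0.1307) = 97.51°.

97.5°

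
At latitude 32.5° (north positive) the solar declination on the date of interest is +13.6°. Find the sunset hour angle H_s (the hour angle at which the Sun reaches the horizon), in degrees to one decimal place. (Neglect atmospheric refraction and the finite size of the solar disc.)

The sunset hour angle satisfies cos H_s = −tan φ tan δ = -0.1541, giving H_s = 98.86°.

98.9°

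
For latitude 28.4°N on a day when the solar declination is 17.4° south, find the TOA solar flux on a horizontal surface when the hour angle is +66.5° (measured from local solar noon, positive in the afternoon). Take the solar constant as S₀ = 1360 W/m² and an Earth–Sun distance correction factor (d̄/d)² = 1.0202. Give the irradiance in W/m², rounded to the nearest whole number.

cos θ_z = sin φ sin δ + cos φ cos δ cos H = (0.4756)(-0.2990) + (0.8796)(0.9542)(0.3987) = 0.1924.
Top-of-atmosphere irradiance = S₀ (d̄/d)² cos θ_z = 1360 × 1.0202 × 0.1924 = 266.95 W/m².

267 W/m²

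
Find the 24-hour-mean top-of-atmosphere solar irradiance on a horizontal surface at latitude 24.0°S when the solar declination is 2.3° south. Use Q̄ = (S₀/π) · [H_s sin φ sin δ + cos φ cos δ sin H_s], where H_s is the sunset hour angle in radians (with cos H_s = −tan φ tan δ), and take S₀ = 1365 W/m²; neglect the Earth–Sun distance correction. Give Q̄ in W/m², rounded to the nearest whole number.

408 W/m²

The sunset hour angle satisfies cos H_s = −tan φ tan δ = -0.0179, giving H_s = 91.03°. In radians, H_s = 1.5888.
H_s sin φ sin δ = 1.5888 × -0.4067 × -0.0401 = 0.0259.
cos φ cos δ sin H_s = 0.9135 × 0.9992 × 0.9998 = 0.9126.
Q̄ = (1365/π) × (0.0259 + 0.9126) = 434.49 × 0.9385 = 407.77 W/m².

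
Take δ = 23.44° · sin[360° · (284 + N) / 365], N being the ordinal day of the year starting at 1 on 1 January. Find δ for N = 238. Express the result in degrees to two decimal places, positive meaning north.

360 × (284 + 238) / 365 = 514.849°; sin(514.849°) = 0.4250.
δ = 23.44 × 0.4250 = 9.962° ≈ +9.96°.

+9.96°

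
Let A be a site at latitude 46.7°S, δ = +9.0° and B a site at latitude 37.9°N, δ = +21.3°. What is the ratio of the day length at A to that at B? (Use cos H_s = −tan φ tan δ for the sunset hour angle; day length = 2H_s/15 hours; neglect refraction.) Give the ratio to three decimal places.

A: H_s = arccos(−tan -46.7° · tan 9.0°) = 80.32°, so 2H_s/15 = 10.7093 h.
B: H_s = arccos(−tan 37.9° · tan 21.3°) = 107.67°, so 2H_s/15 = 14.3560 h.
Ratio A/B = 10.7093 / 14.3560 = 0.7460.

0.746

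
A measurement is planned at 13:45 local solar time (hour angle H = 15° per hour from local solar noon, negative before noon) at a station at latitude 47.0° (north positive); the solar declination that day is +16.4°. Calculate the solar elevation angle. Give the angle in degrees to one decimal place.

Hour angle H = 15° × (13.75 − 12) = 26.25°.
cos θ_z = sin φ sin δ + cos φ cos δ cos H = (0.7314)(0.2823) + (0.6820)(0.9593)(0.8969) = 0.7933.
θ_z = arccos(0.7933) = 37.51°, so the elevation is 90° − 37.51° = 52.49°.

52.5°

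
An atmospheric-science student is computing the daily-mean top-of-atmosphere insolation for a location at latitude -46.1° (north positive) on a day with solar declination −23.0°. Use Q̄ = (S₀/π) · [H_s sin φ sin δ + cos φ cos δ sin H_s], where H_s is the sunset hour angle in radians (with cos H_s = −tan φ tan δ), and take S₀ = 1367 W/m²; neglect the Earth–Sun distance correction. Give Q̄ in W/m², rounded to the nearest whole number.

498 W/m²

−tan φ tan δ = −(-1.0392)(-0.4245) = -0.4411; H_s = arccos(-0.4411) = 116.17°. In radians, H_s = 2.0275.
H_s sin φ sin δ = 2.0275 × -0.7206 × -0.3907 = 0.5708.
cos φ cos δ sin H_s = 0.6934 × 0.9205 × 0.8975 = 0.5729.
Q̄ = (1367/π) × (0.5708 + 0.5729) = 435.13 × 1.1437 = 497.66 W/m².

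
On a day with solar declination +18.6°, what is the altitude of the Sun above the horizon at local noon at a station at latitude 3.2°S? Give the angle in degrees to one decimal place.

At local solar noon the hour angle is zero, so the elevation is 90° − |φ − δ| = 90° − |-3.2° − (18.6°)| = 90° − 21.8° = 68.2°.

68.2°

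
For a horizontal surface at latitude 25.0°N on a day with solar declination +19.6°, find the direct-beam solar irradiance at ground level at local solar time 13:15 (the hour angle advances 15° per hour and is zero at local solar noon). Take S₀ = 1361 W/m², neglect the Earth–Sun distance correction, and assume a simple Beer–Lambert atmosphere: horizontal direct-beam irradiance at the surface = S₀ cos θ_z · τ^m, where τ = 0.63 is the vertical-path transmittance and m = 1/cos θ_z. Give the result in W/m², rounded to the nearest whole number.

Hour angle H = 15° × (13.25 − 12) = 18.75°.
cos θ_z = sin φ sin δ + cos φ cos δ cos H = (0.4226)(0.3355) + (0.9063)(0.9421)(0.9469) = 0.9503.
Air mass m = 1/cos θ_z = 1/0.9503 = 1.052; τ^m = 0.63^1.052 = 0.6150.
Surface direct beam = 1361 × 0.9503 × 0.6150 = 795.42 W/m².

795 W/m²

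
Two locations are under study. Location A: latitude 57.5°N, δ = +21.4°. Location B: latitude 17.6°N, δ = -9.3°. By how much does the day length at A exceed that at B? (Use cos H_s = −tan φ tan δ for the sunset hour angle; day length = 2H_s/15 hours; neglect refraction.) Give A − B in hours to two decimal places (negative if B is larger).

A: H_s = arccos(−tan 57.5° · tan 21.4°) = 127.96°, so 2H_s/15 = 17.0613 h.
B: H_s = arccos(−tan 17.6° · tan -9.3°) = 87.02°, so 2H_s/15 = 11.6027 h.
A − B = 17.0613 − 11.6027 = 5.4586 h.

+5.46 h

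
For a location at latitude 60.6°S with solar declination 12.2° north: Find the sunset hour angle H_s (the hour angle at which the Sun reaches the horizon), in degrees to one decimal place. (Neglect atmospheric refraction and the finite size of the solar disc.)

−tan φ tan δ = −(-1.7747)(0.2162) = 0.3837; H_s = arccos(0.3837) = 67.44°.

67.4°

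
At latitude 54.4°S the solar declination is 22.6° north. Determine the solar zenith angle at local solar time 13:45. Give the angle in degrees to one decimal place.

Hour angle H = 15° × (13.75 − 12) = 26.25°.
With φ = -54.4°, δ = 22.6°, H = 26.25°: sin φ sin δ = -0.3125, cos φ cos δ cos H = 0.4820, so cos θ_z = 0.1695.
θ_z = arccos(0.1695) = 80.24°.

80.2°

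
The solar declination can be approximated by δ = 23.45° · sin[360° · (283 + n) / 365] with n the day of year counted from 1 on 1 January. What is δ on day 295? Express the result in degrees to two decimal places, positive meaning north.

360 × (283 + 295) / 365 = 570.082°; sin(570.082°) = -0.5012.
δ = 23.45 × -0.5012 = -11.753° ≈ -11.75°.

-11.75°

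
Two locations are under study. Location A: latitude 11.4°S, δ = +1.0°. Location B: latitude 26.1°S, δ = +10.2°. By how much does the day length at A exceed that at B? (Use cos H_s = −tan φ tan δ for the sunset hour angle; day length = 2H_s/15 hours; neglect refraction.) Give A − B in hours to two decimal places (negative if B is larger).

+0.65 h

A: H_s = arccos(−tan -11.4° · tan 1.0°) = 89.80°, so 2H_s/15 = 11.9733 h.
B: H_s = arccos(−tan -26.1° · tan 10.2°) = 84.94°, so 2H_s/15 = 11.3253 h.
A − B = 11.9733 − 11.3253 = 0.6480 h.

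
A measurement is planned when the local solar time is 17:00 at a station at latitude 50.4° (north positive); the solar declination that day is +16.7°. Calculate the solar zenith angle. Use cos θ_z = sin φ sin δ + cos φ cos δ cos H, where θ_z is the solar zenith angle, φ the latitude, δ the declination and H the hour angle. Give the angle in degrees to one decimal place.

67.7°

Hour angle H = 15° × (17 − 12) = 75.00°.
cos θ_z = sin φ sin δ + cos φ cos δ cos H = (0.7705)(0.2874) + (0.6374)(0.9578)(0.2588) = 0.3794.
θ_z = arccos(0.3794) = 67.70°.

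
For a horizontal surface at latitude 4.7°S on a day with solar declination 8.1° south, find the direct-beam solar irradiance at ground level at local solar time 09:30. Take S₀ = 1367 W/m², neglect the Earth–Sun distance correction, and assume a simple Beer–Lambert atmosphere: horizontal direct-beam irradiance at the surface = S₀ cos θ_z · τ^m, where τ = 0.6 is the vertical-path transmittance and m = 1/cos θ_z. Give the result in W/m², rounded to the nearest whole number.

571 W/m²

Hour angle H = 15° × (9.5 − 12) = -37.50°.
cos θ_z = sin(-4.7°) sin(-8.1°) + cos(-4.7°) cos(-8.1°) cos(-37.50°) = 0.0115 + 0.7828 = 0.7943.
Air mass m = 1/cos θ_z = 1/0.7943 = 1.259; τ^m = 0.6^1.259 = 0.5256.
Surface direct beam = 1367 × 0.7943 × 0.5256 = 570.70 W/m².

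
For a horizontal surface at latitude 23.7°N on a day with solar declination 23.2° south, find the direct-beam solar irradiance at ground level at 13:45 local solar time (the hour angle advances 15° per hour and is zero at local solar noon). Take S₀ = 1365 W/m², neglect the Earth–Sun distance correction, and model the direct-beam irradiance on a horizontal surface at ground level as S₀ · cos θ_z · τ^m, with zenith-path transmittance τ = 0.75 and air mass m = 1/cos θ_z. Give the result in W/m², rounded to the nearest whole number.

503 W/m²

Hour angle H = 15° × (13.75 − 12) = 26.25°.
cos θ_z = sin φ sin δ + cos φ cos δ cos H = (0.4019)(-0.3939) + (0.9157)(0.9191)(0.8969) = 0.5965.
Air mass m = 1/cos θ_z = 1/0.5965 = 1.676; τ^m = 0.75^1.676 = 0.6175.
Surface direct beam = 1365 × 0.5965 × 0.6175 = 502.78 W/m².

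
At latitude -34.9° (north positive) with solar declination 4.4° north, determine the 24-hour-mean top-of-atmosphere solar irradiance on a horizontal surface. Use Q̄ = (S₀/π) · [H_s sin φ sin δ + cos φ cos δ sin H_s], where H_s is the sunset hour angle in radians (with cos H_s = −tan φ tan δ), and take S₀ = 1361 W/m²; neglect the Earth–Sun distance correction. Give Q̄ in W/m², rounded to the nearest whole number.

cos H_s = −tan(-34.9°) · tan(4.4°) = 0.0537, so H_s = arccos(0.0537) = 86.92°. In radians, H_s = 1.5170.
H_s sin φ sin δ = 1.5170 × -0.5721 × 0.0767 = -0.0666.
cos φ cos δ sin H_s = 0.8202 × 0.9971 × 0.9986 = 0.8167.
Q̄ = (1361/π) × (-0.0666 + 0.8167) = 433.22 × 0.7501 = 324.96 W/m².

325 W/m²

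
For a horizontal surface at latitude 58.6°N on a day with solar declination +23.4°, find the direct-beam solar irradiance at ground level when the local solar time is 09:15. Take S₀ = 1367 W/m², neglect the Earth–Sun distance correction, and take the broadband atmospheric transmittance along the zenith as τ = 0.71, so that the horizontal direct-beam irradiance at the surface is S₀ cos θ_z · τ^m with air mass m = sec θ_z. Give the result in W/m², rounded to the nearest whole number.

Hour angle H = 15° × (9.25 − 12) = -41.25°.
cos θ_z = sin(58.6°) sin(23.4°) + cos(58.6°) cos(23.4°) cos(-41.25°) = 0.3390 + 0.3595 = 0.6985.
Air mass m = 1/cos θ_z = 1/0.6985 = 1.432; τ^m = 0.71^1.432 = 0.6124.
Surface direct beam = 1367 × 0.6985 × 0.6124 = 584.75 W/m².

585 W/m²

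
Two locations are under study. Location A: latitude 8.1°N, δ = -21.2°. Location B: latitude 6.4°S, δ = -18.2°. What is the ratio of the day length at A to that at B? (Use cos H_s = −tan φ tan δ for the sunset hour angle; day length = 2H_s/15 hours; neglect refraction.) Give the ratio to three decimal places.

A: H_s = arccos(−tan 8.1° · tan -21.2°) = 86.84°, so 2H_s/15 = 11.5787 h.
B: H_s = arccos(−tan -6.4° · tan -18.2°) = 92.11°, so 2H_s/15 = 12.2813 h.
Ratio A/B = 11.5787 / 12.2813 = 0.9428.

0.943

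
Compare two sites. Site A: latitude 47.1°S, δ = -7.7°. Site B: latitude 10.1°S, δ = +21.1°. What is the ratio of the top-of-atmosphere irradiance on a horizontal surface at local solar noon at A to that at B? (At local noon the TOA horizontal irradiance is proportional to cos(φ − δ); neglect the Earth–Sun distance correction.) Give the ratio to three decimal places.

0.903

A: cos θ_z = cos(-47.1° − (-7.7°)) = 0.7727.
B: cos θ_z = cos(-10.1° − (21.1°)) = 0.8554.
Ratio A/B = 0.7727 / 0.8554 = 0.9033.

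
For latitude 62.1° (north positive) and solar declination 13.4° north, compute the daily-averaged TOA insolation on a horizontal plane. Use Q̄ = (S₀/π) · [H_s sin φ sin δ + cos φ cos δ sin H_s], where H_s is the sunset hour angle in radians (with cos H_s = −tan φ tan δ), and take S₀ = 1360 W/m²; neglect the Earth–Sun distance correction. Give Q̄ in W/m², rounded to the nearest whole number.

The sunset hour angle satisfies cos H_s = −tan φ tan δ = -0.4499, giving H_s = 116.74°. In radians, H_s = 2.0375.
H_s sin φ sin δ = 2.0375 × 0.8838 × 0.2317 = 0.4172.
cos φ cos δ sin H_s = 0.4679 × 0.9728 × 0.8931 = 0.4065.
Q̄ = (1360/π) × (0.4172 + 0.4065) = 432.90 × 0.8237 = 356.58 W/m².

357 W/m²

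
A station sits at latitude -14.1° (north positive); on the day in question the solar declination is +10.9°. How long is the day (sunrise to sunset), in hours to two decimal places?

cos H_s = −tan(-14.1°) · tan(10.9°) = 0.0484, so H_s = arccos(0.0484) = 87.23°.
Day length = 2 H_s / 15° h⁻¹ = 174.46° / 15 = 11.631 h.

11.63 hours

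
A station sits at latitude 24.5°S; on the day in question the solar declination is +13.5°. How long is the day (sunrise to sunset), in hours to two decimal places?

cos H_s = −tan(-24.5°) · tan(13.5°) = 0.1094, so H_s = arccos(0.1094) = 83.72°.
Day length = 2 H_s / 15° h⁻¹ = 167.44° / 15 = 11.163 h.

11.16 hours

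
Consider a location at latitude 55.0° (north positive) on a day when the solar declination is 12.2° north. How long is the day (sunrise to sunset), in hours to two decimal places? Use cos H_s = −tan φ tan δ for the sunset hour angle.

cos H_s = −tan(55.0°) · tan(12.2°) = -0.3088, so H_s = arccos(-0.3088) = 107.99°.
Day length = 2 H_s / 15° h⁻¹ = 215.98° / 15 = 14.399 h.

14.40 hours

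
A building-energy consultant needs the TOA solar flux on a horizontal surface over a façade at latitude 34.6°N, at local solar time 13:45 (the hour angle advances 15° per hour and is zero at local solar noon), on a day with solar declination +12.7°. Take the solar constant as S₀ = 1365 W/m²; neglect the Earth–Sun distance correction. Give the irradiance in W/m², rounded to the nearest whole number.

Hour angle H = 15° × (13.75 − 12) = 26.25°.
With φ = 34.6°, δ = 12.7°, H = 26.25°: sin φ sin δ = 0.1248, cos φ cos δ cos H = 0.7202, so cos θ_z = 0.8450.
Top-of-atmosphere irradiance = S₀ cos θ_z = 1365 × 0.8450 = 1153.42 W/m².

1153 W/m²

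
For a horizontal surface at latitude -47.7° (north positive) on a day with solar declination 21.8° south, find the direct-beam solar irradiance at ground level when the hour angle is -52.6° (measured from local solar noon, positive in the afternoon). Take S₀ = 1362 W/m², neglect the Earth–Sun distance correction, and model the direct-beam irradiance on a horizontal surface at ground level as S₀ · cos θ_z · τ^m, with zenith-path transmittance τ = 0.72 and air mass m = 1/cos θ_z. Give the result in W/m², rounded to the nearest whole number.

With φ = -47.7°, δ = -21.8°, H = -52.60°: sin φ sin δ = 0.2747, cos φ cos δ cos H = 0.3795, so cos θ_z = 0.6542.
Air mass m = 1/cos θ_z = 1/0.6542 = 1.529; τ^m = 0.72^1.529 = 0.6051.
Surface direct beam = 1362 × 0.6542 × 0.6051 = 539.16 W/m².

539 W/m²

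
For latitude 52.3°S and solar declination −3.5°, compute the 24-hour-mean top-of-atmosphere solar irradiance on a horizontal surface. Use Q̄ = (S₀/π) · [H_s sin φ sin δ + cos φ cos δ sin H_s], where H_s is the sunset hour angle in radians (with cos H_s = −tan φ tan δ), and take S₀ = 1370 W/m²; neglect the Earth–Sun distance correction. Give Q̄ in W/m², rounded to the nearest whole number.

cos H_s = −tan(-52.3°) · tan(-3.5°) = -0.0791, so H_s = arccos(-0.0791) = 94.54°. In radians, H_s = 1.6500.
H_s sin φ sin δ = 1.6500 × -0.7912 × -0.0610 = 0.0796.
cos φ cos δ sin H_s = 0.6115 × 0.9981 × 0.9969 = 0.6084.
Q̄ = (1370/π) × (0.0796 + 0.6084) = 436.08 × 0.6880 = 300.02 W/m².

300 W/m²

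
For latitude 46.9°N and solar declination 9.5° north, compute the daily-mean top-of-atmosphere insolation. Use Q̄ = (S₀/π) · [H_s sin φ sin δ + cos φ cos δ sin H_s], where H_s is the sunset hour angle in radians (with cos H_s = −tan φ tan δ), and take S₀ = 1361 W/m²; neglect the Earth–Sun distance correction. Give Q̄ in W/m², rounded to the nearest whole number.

The sunset hour angle satisfies cos H_s = −tan φ tan δ = -0.1788, giving H_s = 100.30°. In radians, H_s = 1.7506.
H_s sin φ sin δ = 1.7506 × 0.7302 × 0.1650 = 0.2109.
cos φ cos δ sin H_s = 0.6833 × 0.9863 × 0.9839 = 0.6631.
Q̄ = (1361/π) × (0.2109 + 0.6631) = 433.22 × 0.8740 = 378.63 W/m².

379 W/m²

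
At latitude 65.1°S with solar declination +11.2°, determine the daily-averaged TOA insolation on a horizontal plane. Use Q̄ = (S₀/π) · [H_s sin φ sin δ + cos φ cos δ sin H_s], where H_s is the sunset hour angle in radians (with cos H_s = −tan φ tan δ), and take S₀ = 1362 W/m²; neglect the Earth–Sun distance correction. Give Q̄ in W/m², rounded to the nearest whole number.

−tan φ tan δ = −(-2.1543)(0.1980) = 0.4266; H_s = arccos(0.4266) = 64.75°. In radians, H_s = 1.1301.
H_s sin φ sin δ = 1.1301 × -0.9070 × 0.1942 = -0.1991.
cos φ cos δ sin H_s = 0.4210 × 0.9810 × 0.9045 = 0.3736.
Q̄ = (1362/π) × (-0.1991 + 0.3736) = 433.54 × 0.1745 = 75.65 W/m².

76 W/m²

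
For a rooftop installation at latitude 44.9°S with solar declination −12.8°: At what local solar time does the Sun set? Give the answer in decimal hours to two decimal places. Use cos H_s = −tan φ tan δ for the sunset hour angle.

18.87 h

cos H_s = −tan(-44.9°) · tan(-12.8°) = -0.2264, so H_s = arccos(-0.2264) = 103.09°.
Sunset is at 12 + H_s/15 = 12 + 6.873 = 18.873 h local solar time.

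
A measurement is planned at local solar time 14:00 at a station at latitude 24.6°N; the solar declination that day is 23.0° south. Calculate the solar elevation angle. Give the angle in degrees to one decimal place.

34.2°

Hour angle H = 15° × (14 − 12) = 30.00°.
With φ = 24.6°, δ = -23.0°, H = 30.00°: sin φ sin δ = -0.1627, cos φ cos δ cos H = 0.7248, so cos θ_z = 0.5621.
θ_z = arccos(0.5621) = 55.80°, so the elevation is 90° − 55.80° = 34.20°.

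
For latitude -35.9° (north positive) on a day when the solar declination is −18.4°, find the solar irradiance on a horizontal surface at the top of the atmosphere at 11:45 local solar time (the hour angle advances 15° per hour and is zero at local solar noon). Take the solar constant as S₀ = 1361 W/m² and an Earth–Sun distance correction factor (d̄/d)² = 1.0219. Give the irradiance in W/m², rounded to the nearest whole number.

Hour angle H = 15° × (11.75 − 12) = -3.75°.
cos θ_z = sin(-35.9°) sin(-18.4°) + cos(-35.9°) cos(-18.4°) cos(-3.75°) = 0.1851 + 0.7670 = 0.9521.
Top-of-atmosphere irradiance = S₀ (d̄/d)² cos θ_z = 1361 × 1.0219 × 0.9521 = 1324.19 W/m².

1324 W/m²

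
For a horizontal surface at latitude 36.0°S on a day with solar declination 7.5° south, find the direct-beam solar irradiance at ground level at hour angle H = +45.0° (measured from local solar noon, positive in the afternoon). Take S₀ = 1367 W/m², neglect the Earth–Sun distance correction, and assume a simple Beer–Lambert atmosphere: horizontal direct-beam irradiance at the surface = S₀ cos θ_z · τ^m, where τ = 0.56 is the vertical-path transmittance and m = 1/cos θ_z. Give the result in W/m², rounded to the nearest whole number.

cos θ_z = sin φ sin δ + cos φ cos δ cos H = (-0.5878)(-0.1305) + (0.8090)(0.9914)(0.7071) = 0.6438.
Air mass m = 1/cos θ_z = 1/0.6438 = 1.553; τ^m = 0.56^1.553 = 0.4064.
Surface direct beam = 1367 × 0.6438 × 0.4064 = 357.66 W/m².

358 W/m²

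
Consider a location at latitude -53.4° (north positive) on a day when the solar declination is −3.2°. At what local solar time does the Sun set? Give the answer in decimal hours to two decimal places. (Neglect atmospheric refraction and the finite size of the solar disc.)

18.29 h

cos H_s = −tan(-53.4°) · tan(-3.2°) = -0.0753, so H_s = arccos(-0.0753) = 94.32°.
Sunset is at 12 + H_s/15 = 12 + 6.288 = 18.288 h local solar time.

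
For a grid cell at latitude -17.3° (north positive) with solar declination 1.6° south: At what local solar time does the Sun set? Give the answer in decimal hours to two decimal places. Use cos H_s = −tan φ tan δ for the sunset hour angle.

cos H_s = −tan(-17.3°) · tan(-1.6°) = -0.0087, so H_s = arccos(-0.0087) = 90.50°.
Sunset is at 12 + H_s/15 = 12 + 6.033 = 18.033 h local solar time.

18.03 h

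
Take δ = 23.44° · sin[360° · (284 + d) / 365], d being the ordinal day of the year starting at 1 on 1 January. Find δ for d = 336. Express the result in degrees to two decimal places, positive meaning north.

360 × (284 + 336) / 365 = 611.507°; sin(611.507°) = -0.9484.
δ = 23.44 × -0.9484 = -22.230° ≈ -22.23°.

-22.23°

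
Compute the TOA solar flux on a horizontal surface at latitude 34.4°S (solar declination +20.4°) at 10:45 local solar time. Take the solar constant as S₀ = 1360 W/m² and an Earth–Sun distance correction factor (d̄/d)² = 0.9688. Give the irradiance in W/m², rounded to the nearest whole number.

705 W/m²

Hour angle H = 15° × (10.75 − 12) = -18.75°.
With φ = -34.4°, δ = 20.4°, H = -18.75°: sin φ sin δ = -0.1969, cos φ cos δ cos H = 0.7323, so cos θ_z = 0.5354.
Top-of-atmosphere irradiance = S₀ (d̄/d)² cos θ_z = 1360 × 0.9688 × 0.5354 = 705.43 W/m².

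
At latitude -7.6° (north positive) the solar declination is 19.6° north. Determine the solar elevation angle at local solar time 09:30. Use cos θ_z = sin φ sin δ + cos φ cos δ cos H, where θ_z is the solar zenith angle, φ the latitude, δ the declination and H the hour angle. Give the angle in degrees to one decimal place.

Hour angle H = 15° × (9.5 − 12) = -37.50°.
With φ = -7.6°, δ = 19.6°, H = -37.50°: sin φ sin δ = -0.0444, cos φ cos δ cos H = 0.7408, so cos θ_z = 0.6964.
θ_z = arccos(0.6964) = 45.86°, so the elevation is 90° − 45.86° = 44.14°.

44.1°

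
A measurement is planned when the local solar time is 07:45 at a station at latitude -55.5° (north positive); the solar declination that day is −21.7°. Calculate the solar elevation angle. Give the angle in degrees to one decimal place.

32.5°

Hour angle H = 15° × (7.75 − 12) = -63.75°.
cos θ_z = sin φ sin δ + cos φ cos δ cos H = (-0.8241)(-0.3697) + (0.5664)(0.9291)(0.4423) = 0.5374.
θ_z = arccos(0.5374) = 57.49°, so the elevation is 90° − 57.49° = 32.51°.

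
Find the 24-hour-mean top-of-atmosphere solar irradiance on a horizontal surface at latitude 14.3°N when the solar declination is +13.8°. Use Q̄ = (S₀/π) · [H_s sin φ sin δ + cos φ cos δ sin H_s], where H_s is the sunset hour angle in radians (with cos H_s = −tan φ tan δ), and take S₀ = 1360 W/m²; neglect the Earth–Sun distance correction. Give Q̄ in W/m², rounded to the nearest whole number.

448 W/m²

−tan φ tan δ = −(0.2549)(0.2456) = -0.0626; H_s = arccos(-0.0626) = 93.59°. In radians, H_s = 1.6335.
H_s sin φ sin δ = 1.6335 × 0.2470 × 0.2385 = 0.0962.
cos φ cos δ sin H_s = 0.9690 × 0.9711 × 0.9980 = 0.9391.
Q̄ = (1360/π) × (0.0962 + 0.9391) = 432.90 × 1.0353 = 448.18 W/m².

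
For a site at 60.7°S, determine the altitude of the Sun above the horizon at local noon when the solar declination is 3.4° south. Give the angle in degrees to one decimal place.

32.7°

At local solar noon the hour angle is zero, so the elevation is 90° − |φ − δ| = 90° − |-60.7° − (-3.4°)| = 90° − 57.3° = 32.7°.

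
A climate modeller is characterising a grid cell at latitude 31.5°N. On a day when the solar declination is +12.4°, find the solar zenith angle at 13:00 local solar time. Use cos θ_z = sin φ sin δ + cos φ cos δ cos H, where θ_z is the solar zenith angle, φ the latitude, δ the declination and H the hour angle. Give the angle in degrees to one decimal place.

23.6°

Hour angle H = 15° × (13 − 12) = 15.00°.
With φ = 31.5°, δ = 12.4°, H = 15.00°: sin φ sin δ = 0.1122, cos φ cos δ cos H = 0.8044, so cos θ_z = 0.9166.
θ_z = arccos(0.9166) = 23.57°.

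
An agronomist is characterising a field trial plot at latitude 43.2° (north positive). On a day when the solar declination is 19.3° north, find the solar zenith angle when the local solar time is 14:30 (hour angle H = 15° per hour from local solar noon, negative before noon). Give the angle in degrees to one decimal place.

Hour angle H = 15° × (14.5 − 12) = 37.50°.
cos θ_z = sin φ sin δ + cos φ cos δ cos H = (0.6845)(0.3305) + (0.7290)(0.9438)(0.7934) = 0.7721.
θ_z = arccos(0.7721) = 39.46°.

39.5°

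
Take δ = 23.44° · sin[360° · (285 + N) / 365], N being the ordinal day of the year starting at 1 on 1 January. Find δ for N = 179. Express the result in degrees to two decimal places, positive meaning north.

360 × (285 + 179) / 365 = 457.644°; sin(457.644°) = 0.9911.
δ = 23.44 × 0.9911 = 23.231° ≈ +23.23°.

+23.23°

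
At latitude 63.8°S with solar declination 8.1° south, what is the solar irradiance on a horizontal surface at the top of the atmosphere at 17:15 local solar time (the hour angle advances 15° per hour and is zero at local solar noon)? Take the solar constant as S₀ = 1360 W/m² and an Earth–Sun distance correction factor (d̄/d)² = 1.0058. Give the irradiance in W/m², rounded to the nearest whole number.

Hour angle H = 15° × (17.25 − 12) = 78.75°.
cos θ_z = sin φ sin δ + cos φ cos δ cos H = (-0.8973)(-0.1409) + (0.4415)(0.9900)(0.1951) = 0.2117.
Top-of-atmosphere irradiance = S₀ (d̄/d)² cos θ_z = 1360 × 1.0058 × 0.2117 = 289.58 W/m².

290 W/m²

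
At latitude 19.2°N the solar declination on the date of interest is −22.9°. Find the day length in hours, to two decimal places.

10.87 hours

−tan φ tan δ = −(0.3482)(-0.4224) = 0.1471; H_s = arccos(0.1471) = 81.54°.
Day length = 2 H_s / 15° h⁻¹ = 163.08° / 15 = 10.872 h.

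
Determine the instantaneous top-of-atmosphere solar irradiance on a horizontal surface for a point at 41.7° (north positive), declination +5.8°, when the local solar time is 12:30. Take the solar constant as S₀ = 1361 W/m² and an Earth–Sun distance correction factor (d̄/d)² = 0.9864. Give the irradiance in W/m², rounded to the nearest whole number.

Hour angle H = 15° × (12.5 − 12) = 7.50°.
cos θ_z = sin φ sin δ + cos φ cos δ cos H = (0.6652)(0.1011) + (0.7466)(0.9949)(0.9914) = 0.8037.
Top-of-atmosphere irradiance = S₀ (d̄/d)² cos θ_z = 1361 × 0.9864 × 0.8037 = 1078.96 W/m².

1079 W/m²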